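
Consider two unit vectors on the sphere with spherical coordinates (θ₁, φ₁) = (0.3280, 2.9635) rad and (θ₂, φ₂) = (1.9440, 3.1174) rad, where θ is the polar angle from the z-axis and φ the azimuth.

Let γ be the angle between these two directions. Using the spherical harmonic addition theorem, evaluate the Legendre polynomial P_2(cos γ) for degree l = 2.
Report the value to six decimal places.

Expand P_2 via completeness: Σ_{m} conj(Y_{2,m}) at Ω₁ times Y_{2,m} at Ω₂ —
  term(m=-2) = 0.01280 - 0.00407j   from Y*(Ω₁)=0.03757 - 0.01398j, Y(Ω₂)=0.33453 + 0.01620j
  term(m=-1) = -0.06107 + 0.00947j   from Y*(Ω₁)=-0.23188 + 0.04174j, Y(Ω₂)=0.26221 + 0.00634j
  term(m=+0) = -0.10099 + 0.00000j   from Y*(Ω₁)=0.53259 + 0.00000j, Y(Ω₂)=-0.18961 + 0.00000j
  term(m=+1) = -0.06107 - 0.00947j   from Y*(Ω₁)=0.23188 + 0.04174j, Y(Ω₂)=-0.26221 + 0.00634j
  term(m=+2) = 0.01280 + 0.00407j   from Y*(Ω₁)=0.03757 + 0.01398j, Y(Ω₂)=0.33453 - 0.01620j
Accumulated sum -0.19753 + 0.00000j; after 4π/(2l+1) scaling, -0.49644 + 0.00000j ⇒ P_2 = -0.496438

-0.496438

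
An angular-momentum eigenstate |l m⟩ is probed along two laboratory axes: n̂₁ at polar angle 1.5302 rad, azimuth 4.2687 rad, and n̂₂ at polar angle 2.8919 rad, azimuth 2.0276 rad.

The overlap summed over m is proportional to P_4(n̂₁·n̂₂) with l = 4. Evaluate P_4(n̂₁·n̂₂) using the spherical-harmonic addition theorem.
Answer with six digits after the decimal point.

0.241772

Expand P_4 via completeness: Σ_{m} conj(Y_{4,m}) at Ω₁ times Y_{4,m} at Ω₂ —
  [-4]  conj(Y_{4,-4})(Ω₁) = (-0.089339, -0.431934) ; Y_{4,-4}(Ω₂) = (-0.000418, -0.001596) ; Δ = (-0.000652, 0.000323)
  [-3]  conj(Y_{4,-3})(Ω₁) = (0.049225, 0.012032) ; Y_{4,-3}(Ω₂) = (-0.017934, -0.003643) ; Δ = (-0.000839, -0.000395)
  [-2]  conj(Y_{4,-2})(Ω₁) = (0.208454, -0.255982) ; Y_{4,-2}(Ω₂) = (-0.069537, 0.090119) ; Δ = (0.008574, 0.036586)
  [-1]  conj(Y_{4,-1})(Ω₁) = (0.024611, 0.051781) ; Y_{4,-1}(Ω₂) = (0.178502, 0.363197) ; Δ = (-0.014414, 0.018182)
  [+0]  conj(Y_{4,0})(Ω₁) = (0.312139, -0.000000) ; Y_{4,0}(Ω₂) = (0.601712, 0.000000) ; Δ = (0.187818, 0.000000)
  [+1]  conj(Y_{4,1})(Ω₁) = (-0.024611, 0.051781) ; Y_{4,1}(Ω₂) = (-0.178502, 0.363197) ; Δ = (-0.014414, -0.018182)
  [+2]  conj(Y_{4,2})(Ω₁) = (0.208454, 0.255982) ; Y_{4,2}(Ω₂) = (-0.069537, -0.090119) ; Δ = (0.008574, -0.036586)
  [+3]  conj(Y_{4,3})(Ω₁) = (-0.049225, 0.012032) ; Y_{4,3}(Ω₂) = (0.017934, -0.003643) ; Δ = (-0.000839, 0.000395)
  [+4]  conj(Y_{4,4})(Ω₁) = (-0.089339, 0.431934) ; Y_{4,4}(Ω₂) = (-0.000418, 0.001596) ; Δ = (-0.000652, -0.000323)
Σ over m = (0.173156, -0.000000); ×(4π/9) → (0.241772, -0.000000). Real part: 0.241772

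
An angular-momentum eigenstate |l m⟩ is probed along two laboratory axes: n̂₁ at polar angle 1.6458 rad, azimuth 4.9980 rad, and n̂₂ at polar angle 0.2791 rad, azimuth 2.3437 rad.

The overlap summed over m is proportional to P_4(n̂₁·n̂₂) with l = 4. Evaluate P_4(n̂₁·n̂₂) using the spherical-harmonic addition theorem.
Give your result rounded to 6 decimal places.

Addition theorem: P_4(cos γ) = (4π/9) Σ_m Y*_{lm}(Ω₁) Y_{lm}(Ω₂), m = −4…4:
  m=-4: Y*=+0.181757+0.398043i  Y=-0.002546-0.000127i  product -0.000412-0.001036i
  m=-3: Y*=+0.070289-0.060902i  Y=+0.018443-0.017110i  product +0.000254-0.002326i
  m=-2: Y*=+0.268836+0.172779i  Y=-0.003469+0.138801i  product -0.024914+0.036715i
  m=-1: Y*=+0.029488-0.100422i  Y=-0.303438-0.311117i  product -0.040191+0.021298i
  m=+0: Y*=+0.299654-0.000000i  Y=+0.546467+0.000000i  product +0.163751+0.000000i
  m=+1: Y*=-0.029488-0.100422i  Y=+0.303438-0.311117i  product -0.040191-0.021298i
  m=+2: Y*=+0.268836-0.172779i  Y=-0.003469-0.138801i  product -0.024914-0.036715i
  m=+3: Y*=-0.070289-0.060902i  Y=-0.018443-0.017110i  product +0.000254+0.002326i
  m=+4: Y*=+0.181757-0.398043i  Y=-0.002546+0.000127i  product -0.000412+0.001036i
Σ over m = +0.033225-0.000000i; ×(4π/9) → +0.046391-0.000000i. Real part: 0.046391

0.046391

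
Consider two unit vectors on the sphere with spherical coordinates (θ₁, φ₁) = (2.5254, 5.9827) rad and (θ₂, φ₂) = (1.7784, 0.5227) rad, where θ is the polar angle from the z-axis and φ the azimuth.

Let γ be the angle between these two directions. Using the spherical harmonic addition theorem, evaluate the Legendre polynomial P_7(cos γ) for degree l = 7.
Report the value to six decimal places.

0.303508

Addition theorem: P_7(cos γ) = (4π/15) Σ_m Y*_{lm}(Ω₁) Y_{lm}(Ω₂), m = −7…7:
  term(m=-7) = (0.004012, 0.002302)   from Y*(Ω₁)=(-0.005468, -0.009277), Y(Ω₂)=(-0.373347, 0.212431)
  term(m=-6) = (0.004330, 0.018768)   from Y*(Ω₁)=(0.013088, 0.055368), Y(Ω₂)=(0.338541, 0.001826)
  term(m=-5) = (0.014998, -0.022090)   from Y*(Ω₁)=(0.012377, -0.180743), Y(Ω₂)=(0.127305, 0.074264)
  term(m=-4) = (0.126855, -0.019321)   from Y*(Ω₁)=(-0.136293, 0.352592), Y(Ω₂)=(-0.168667, -0.294580)
  term(m=-3) = (-0.017681, -0.014066)   from Y*(Ω₁)=(0.297765, -0.376355), Y(Ω₂)=(0.000127, -0.047079)
  term(m=-2) = (-0.005439, -0.071832)   from Y*(Ω₁)=(-0.181785, 0.124625), Y(Ω₂)=(-0.163932, 0.282763)
  term(m=-1) = (0.001556, -0.001678)   from Y*(Ω₁)=(-0.279277, 0.086539), Y(Ω₂)=(-0.006781, 0.003907)
  term(m=+0) = (0.105024, 0.000000)   from Y*(Ω₁)=(0.326772, -0.000000), Y(Ω₂)=(0.321398, 0.000000)
  term(m=+1) = (0.001556, 0.001678)   from Y*(Ω₁)=(0.279277, 0.086539), Y(Ω₂)=(0.006781, 0.003907)
  term(m=+2) = (-0.005439, 0.071832)   from Y*(Ω₁)=(-0.181785, -0.124625), Y(Ω₂)=(-0.163932, -0.282763)
  term(m=+3) = (-0.017681, 0.014066)   from Y*(Ω₁)=(-0.297765, -0.376355), Y(Ω₂)=(-0.000127, -0.047079)
  term(m=+4) = (0.126855, 0.019321)   from Y*(Ω₁)=(-0.136293, -0.352592), Y(Ω₂)=(-0.168667, 0.294580)
  term(m=+5) = (0.014998, 0.022090)   from Y*(Ω₁)=(-0.012377, -0.180743), Y(Ω₂)=(-0.127305, 0.074264)
  term(m=+6) = (0.004330, -0.018768)   from Y*(Ω₁)=(0.013088, -0.055368), Y(Ω₂)=(0.338541, -0.001826)
  term(m=+7) = (0.004012, -0.002302)   from Y*(Ω₁)=(0.005468, -0.009277), Y(Ω₂)=(0.373347, 0.212431)
Total Σ_m = (0.362286, -0.000000). Multiply by 0.837758: (0.303508, -0.000000). P_7(cos γ) = 0.303508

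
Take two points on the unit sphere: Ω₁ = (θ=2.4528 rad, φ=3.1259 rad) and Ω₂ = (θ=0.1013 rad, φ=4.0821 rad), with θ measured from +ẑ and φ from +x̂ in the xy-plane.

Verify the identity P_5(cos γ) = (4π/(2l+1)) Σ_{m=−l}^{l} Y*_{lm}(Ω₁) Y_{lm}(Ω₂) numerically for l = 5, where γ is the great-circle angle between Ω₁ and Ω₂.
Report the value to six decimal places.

Term-by-term m-sum for l=5 (normalisation 4π/11 = 1.142397):
  [-5]  conj(Y_{5,-5})(Ω₁) = (-0.048000, 0.003774) ; Y_{5,-5}(Ω₂) = (0.000000, -0.000005) ; Δ = (0.000000, 0.000000)
  [-4]  conj(Y_{5,-4})(Ω₁) = (-0.184570, 0.011601) ; Y_{5,-4}(Ω₂) = (-0.000124, 0.000089) ; Δ = (0.000022, -0.000018)
  [-3]  conj(Y_{5,-3})(Ω₁) = (-0.387237, 0.018244) ; Y_{5,-3}(Ω₂) = (0.002686, 0.000890) ; Δ = (-0.001056, -0.000296)
  [-2]  conj(Y_{5,-2})(Ω₁) = (-0.416326, 0.013071) ; Y_{5,-2}(Ω₂) = (-0.010366, -0.032336) ; Δ = (0.004738, 0.013327)
  [-1]  conj(Y_{5,-1})(Ω₁) = (-0.023530, 0.000369) ; Y_{5,-1}(Ω₂) = (-0.147291, 0.201891) ; Δ = (0.003391, -0.004805)
  [+0]  conj(Y_{5,0})(Ω₁) = (0.391970, -0.000000) ; Y_{5,0}(Ω₂) = (0.864940, 0.000000) ; Δ = (0.339030, 0.000000)
  [+1]  conj(Y_{5,1})(Ω₁) = (0.023530, 0.000369) ; Y_{5,1}(Ω₂) = (0.147291, 0.201891) ; Δ = (0.003391, 0.004805)
  [+2]  conj(Y_{5,2})(Ω₁) = (-0.416326, -0.013071) ; Y_{5,2}(Ω₂) = (-0.010366, 0.032336) ; Δ = (0.004738, -0.013327)
  [+3]  conj(Y_{5,3})(Ω₁) = (0.387237, 0.018244) ; Y_{5,3}(Ω₂) = (-0.002686, 0.000890) ; Δ = (-0.001056, 0.000296)
  [+4]  conj(Y_{5,4})(Ω₁) = (-0.184570, -0.011601) ; Y_{5,4}(Ω₂) = (-0.000124, -0.000089) ; Δ = (0.000022, 0.000018)
  [+5]  conj(Y_{5,5})(Ω₁) = (0.048000, 0.003774) ; Y_{5,5}(Ω₂) = (-0.000000, -0.000005) ; Δ = (0.000000, -0.000000)
Total Σ_m = (0.353221, 0.000000). Multiply by 1.142397: (0.403518, 0.000000). P_5(cos γ) = 0.403518

0.403518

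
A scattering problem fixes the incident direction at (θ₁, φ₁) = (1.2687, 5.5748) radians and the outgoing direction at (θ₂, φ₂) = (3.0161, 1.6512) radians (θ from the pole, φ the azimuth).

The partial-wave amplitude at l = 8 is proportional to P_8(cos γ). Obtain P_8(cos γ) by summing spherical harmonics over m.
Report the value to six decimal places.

Addition theorem: P_8(cos γ) = (4π/17) Σ_m Y*_{lm}(Ω₁) Y_{lm}(Ω₂), m = −8…8:
  term(m=-8) = 0.00000 - 0.00000j   from Y*(Ω₁)=0.29035 + 0.20558j, Y(Ω₂)=0.00000 - 0.00000j
  term(m=-7) = 0.00000 - 0.00000j   from Y*(Ω₁)=0.10813 + 0.43009j, Y(Ω₂)=-0.00000 - 0.00000j
  term(m=-6) = -0.00000 - 0.00000j   from Y*(Ω₁)=-0.04165 + 0.08364j, Y(Ω₂)=-0.00002 + 0.00001j
  term(m=-5) = 0.00007 + 0.00007j   from Y*(Ω₁)=0.29551 - 0.12506j, Y(Ω₂)=0.00011 + 0.00027j
  term(m=-4) = 0.00071 - 0.00001j   from Y*(Ω₁)=0.21216 + 0.06751j, Y(Ω₂)=0.00302 - 0.00101j
  term(m=-3) = -0.00410 + 0.00419j   from Y*(Ω₁)=-0.11953 - 0.19306j, Y(Ω₂)=-0.00617 - 0.02507j
  term(m=-2) = 0.00027 + 0.03918j   from Y*(Ω₁)=0.04059 - 0.26141j, Y(Ω₂)=-0.14621 + 0.02372j
  term(m=-1) = -0.06889 - 0.06843j   from Y*(Ω₁)=-0.13751 + 0.11781j, Y(Ω₂)=0.04307 + 0.53451j
  term(m=+0) = -0.23463 + 0.00000j   from Y*(Ω₁)=-0.27415 + 0.00000j, Y(Ω₂)=0.85585 + 0.00000j
  term(m=+1) = -0.06889 + 0.06843j   from Y*(Ω₁)=0.13751 + 0.11781j, Y(Ω₂)=-0.04307 + 0.53451j
  term(m=+2) = 0.00027 - 0.03918j   from Y*(Ω₁)=0.04059 + 0.26141j, Y(Ω₂)=-0.14621 - 0.02372j
  term(m=+3) = -0.00410 - 0.00419j   from Y*(Ω₁)=0.11953 - 0.19306j, Y(Ω₂)=0.00617 - 0.02507j
  term(m=+4) = 0.00071 + 0.00001j   from Y*(Ω₁)=0.21216 - 0.06751j, Y(Ω₂)=0.00302 + 0.00101j
  term(m=+5) = 0.00007 - 0.00007j   from Y*(Ω₁)=-0.29551 - 0.12506j, Y(Ω₂)=-0.00011 + 0.00027j
  term(m=+6) = -0.00000 + 0.00000j   from Y*(Ω₁)=-0.04165 - 0.08364j, Y(Ω₂)=-0.00002 - 0.00001j
  term(m=+7) = 0.00000 + 0.00000j   from Y*(Ω₁)=-0.10813 + 0.43009j, Y(Ω₂)=0.00000 - 0.00000j
  term(m=+8) = 0.00000 + 0.00000j   from Y*(Ω₁)=0.29035 - 0.20558j, Y(Ω₂)=0.00000 + 0.00000j
Accumulated sum -0.37853 - 0.00000j; after 4π/(2l+1) scaling, -0.27981 - 0.00000j ⇒ P_8 = -0.279808

-0.279808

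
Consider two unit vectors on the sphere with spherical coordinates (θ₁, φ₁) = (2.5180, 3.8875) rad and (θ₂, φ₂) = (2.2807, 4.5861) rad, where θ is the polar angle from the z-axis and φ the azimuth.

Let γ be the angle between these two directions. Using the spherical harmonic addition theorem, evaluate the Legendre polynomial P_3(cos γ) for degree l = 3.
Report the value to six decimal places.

0.333873

Summing Y*_{l m}(θ₁,φ₁)·Y_{l m}(θ₂,φ₂) over m ∈ [−3, 3]; prefactor 4π/(2·3+1) = 1.795196:
  m=-3: Y*=0.05139 - 0.06528j  Y=0.06732 - 0.16911j  product -0.00758 - 0.01309j
  m=-2: Y*=-0.02232 - 0.28203j  Y=0.37098 + 0.09575j  product 0.01872 - 0.10676j
  m=-1: Y*=-0.31811 - 0.29393j  Y=-0.03470 + 0.27330j  product 0.09137 - 0.07674j
  m=+0: Y*=-0.08936 + 0.00000j  Y=0.21307 + 0.00000j  product -0.01904 + 0.00000j
  m=+1: Y*=0.31811 - 0.29393j  Y=0.03470 + 0.27330j  product 0.09137 + 0.07674j
  m=+2: Y*=-0.02232 + 0.28203j  Y=0.37098 - 0.09575j  product 0.01872 + 0.10676j
  m=+3: Y*=-0.05139 - 0.06528j  Y=-0.06732 - 0.16911j  product -0.00758 + 0.01309j
Accumulated sum 0.18598 + 0.00000j; after 4π/(2l+1) scaling, 0.33387 + 0.00000j ⇒ P_3 = 0.333873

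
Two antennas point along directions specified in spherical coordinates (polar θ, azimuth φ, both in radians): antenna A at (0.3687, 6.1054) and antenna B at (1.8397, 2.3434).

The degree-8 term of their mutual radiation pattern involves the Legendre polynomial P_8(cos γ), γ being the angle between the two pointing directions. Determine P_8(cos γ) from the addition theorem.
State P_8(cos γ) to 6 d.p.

0.014854

Summing Y*_{l m}(θ₁,φ₁)·Y_{l m}(θ₂,φ₂) over m ∈ [−8, 8]; prefactor 4π/(2·8+1) = 0.739198:
  m=-8: +0.000022-0.000145i × +0.382589+0.039298i = +0.000014-0.000055i  (running Σ = +0.000014-0.000055i)
  m=-7: +0.000487-0.001439i × +0.325390-0.271765i = -0.000233-0.000600i  (running Σ = -0.000219-0.000655i)
  m=-6: +0.004802-0.008705i × +0.001362-0.017701i = -0.000148-0.000097i  (running Σ = -0.000366-0.000752i)
  m=-5: +0.029218-0.035993i × +0.230661+0.262236i = +0.016178-0.000640i  (running Σ = +0.015812-0.001392i)
  m=-4: +0.119293-0.102773i × +0.149226+0.007644i = +0.018587-0.014425i  (running Σ = +0.034399-0.015817i)
  m=-3: +0.325276-0.192054i × -0.207351+0.192014i = -0.030569+0.102280i  (running Σ = +0.003830+0.086463i)
  m=-2: +0.536153-0.199103i × -0.005117+0.199920i = +0.037061+0.108207i  (running Σ = +0.040891+0.194670i)
  m=-1: +0.335539-0.060290i × -0.173147-0.177635i = -0.068807-0.049164i  (running Σ = -0.027916+0.145505i)
  m=0: -0.355957-0.000000i × -0.213301+0.000000i = +0.075926+0.000000i  (running Σ = +0.048010+0.145505i)
  m=1: -0.335539-0.060290i × +0.173147-0.177635i = -0.068807+0.049164i  (running Σ = -0.020797+0.194670i)
  m=2: +0.536153+0.199103i × -0.005117-0.199920i = +0.037061-0.108207i  (running Σ = +0.016264+0.086463i)
  m=3: -0.325276-0.192054i × +0.207351+0.192014i = -0.030569-0.102280i  (running Σ = -0.014305-0.015817i)
  m=4: +0.119293+0.102773i × +0.149226-0.007644i = +0.018587+0.014425i  (running Σ = +0.004283-0.001392i)
  m=5: -0.029218-0.035993i × -0.230661+0.262236i = +0.016178+0.000640i  (running Σ = +0.020461-0.000752i)
  m=6: +0.004802+0.008705i × +0.001362+0.017701i = -0.000148+0.000097i  (running Σ = +0.020313-0.000655i)
  m=7: -0.000487-0.001439i × -0.325390-0.271765i = -0.000233+0.000600i  (running Σ = +0.020081-0.000055i)
  m=8: +0.000022+0.000145i × +0.382589-0.039298i = +0.000014+0.000055i  (running Σ = +0.020095-0.000000i)
Accumulated sum +0.020095-0.000000i; after 4π/(2l+1) scaling, +0.014854-0.000000i ⇒ P_8 = 0.014854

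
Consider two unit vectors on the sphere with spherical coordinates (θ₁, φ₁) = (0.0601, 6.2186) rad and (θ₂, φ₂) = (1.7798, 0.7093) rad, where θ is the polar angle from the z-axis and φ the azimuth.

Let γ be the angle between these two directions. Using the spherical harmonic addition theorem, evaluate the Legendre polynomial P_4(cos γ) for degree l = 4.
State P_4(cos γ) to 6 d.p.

0.276047

Addition theorem: P_4(cos γ) = (4π/9) Σ_m Y*_{lm}(Ω₁) Y_{lm}(Ω₂), m = −4…4:
  term(m=-4) = -0.00000 - 0.00000j   from Y*(Ω₁)=0.00001 - 0.00000j, Y(Ω₂)=-0.38662 - 0.12146j
  term(m=-3) = 0.00004 + 0.00005j   from Y*(Ω₁)=0.00027 - 0.00005j, Y(Ω₂)=0.12854 + 0.20635j
  term(m=-2) = -0.00004 + 0.00161j   from Y*(Ω₁)=0.00715 - 0.00093j, Y(Ω₂)=-0.03391 + 0.22107j
  term(m=-1) = 0.02089 - 0.02042j   from Y*(Ω₁)=0.11251 - 0.00728j, Y(Ω₂)=0.19663 - 0.16877j
  term(m=+0) = 0.15590 + 0.00000j   from Y*(Ω₁)=0.83107 + 0.00000j, Y(Ω₂)=0.18760 + 0.00000j
  term(m=+1) = 0.02089 + 0.02042j   from Y*(Ω₁)=-0.11251 - 0.00728j, Y(Ω₂)=-0.19663 - 0.16877j
  term(m=+2) = -0.00004 - 0.00161j   from Y*(Ω₁)=0.00715 + 0.00093j, Y(Ω₂)=-0.03391 - 0.22107j
  term(m=+3) = 0.00004 - 0.00005j   from Y*(Ω₁)=-0.00027 - 0.00005j, Y(Ω₂)=-0.12854 + 0.20635j
  term(m=+4) = -0.00000 + 0.00000j   from Y*(Ω₁)=0.00001 + 0.00000j, Y(Ω₂)=-0.38662 + 0.12146j
Σ over m = 0.19770 + 0.00000j; ×(4π/9) → 0.27605 + 0.00000j. Real part: 0.276047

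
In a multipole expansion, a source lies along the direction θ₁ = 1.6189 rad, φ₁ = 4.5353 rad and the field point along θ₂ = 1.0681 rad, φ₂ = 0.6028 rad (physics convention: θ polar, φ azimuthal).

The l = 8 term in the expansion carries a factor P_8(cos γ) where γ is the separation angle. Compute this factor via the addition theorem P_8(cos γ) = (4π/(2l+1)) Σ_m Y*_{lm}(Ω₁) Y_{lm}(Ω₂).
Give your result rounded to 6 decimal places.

0.288998

Summing Y*_{l m}(θ₁,φ₁)·Y_{l m}(θ₂,φ₂) over m ∈ [−8, 8]; prefactor 4π/(2·8+1) = 0.739198:
  m=-8: Y*=0.07838 - 0.50463j  Y=0.01967 + 0.17812j  product 0.09142 + 0.00403j
  m=-7: Y*=-0.09299 - 0.03197j  Y=-0.18644 + 0.34721j  product 0.02844 - 0.02633j
  m=-6: Y*=0.17561 - 0.31523j  Y=-0.37611 + 0.19352j  product -0.00504 + 0.15255j
  m=-5: Y*=-0.08925 - 0.07296j  Y=-0.09674 - 0.01241j  product 0.00773 + 0.00817j
  m=-4: Y*=0.24044 - 0.20598j  Y=0.22777 + 0.20400j  product 0.09679 + 0.00213j
  m=-3: Y*=-0.06234 - 0.10610j  Y=0.06224 + 0.25700j  product 0.02339 - 0.02263j
  m=-2: Y*=0.27903 - 0.10318j  Y=0.06577 - 0.17202j  product 0.00060 - 0.05479j
  m=-1: Y*=-0.02226 - 0.12436j  Y=0.25139 - 0.17302j  product -0.02711 - 0.02741j
  m=+0: Y*=0.29190 + 0.00000j  Y=-0.14205 + 0.00000j  product -0.04146 + 0.00000j
  m=+1: Y*=0.02226 - 0.12436j  Y=-0.25139 - 0.17302j  product -0.02711 + 0.02741j
  m=+2: Y*=0.27903 + 0.10318j  Y=0.06577 + 0.17202j  product 0.00060 + 0.05479j
  m=+3: Y*=0.06234 - 0.10610j  Y=-0.06224 + 0.25700j  product 0.02339 + 0.02263j
  m=+4: Y*=0.24044 + 0.20598j  Y=0.22777 - 0.20400j  product 0.09679 - 0.00213j
  m=+5: Y*=0.08925 - 0.07296j  Y=0.09674 - 0.01241j  product 0.00773 - 0.00817j
  m=+6: Y*=0.17561 + 0.31523j  Y=-0.37611 - 0.19352j  product -0.00504 - 0.15255j
  m=+7: Y*=0.09299 - 0.03197j  Y=0.18644 + 0.34721j  product 0.02844 + 0.02633j
  m=+8: Y*=0.07838 + 0.50463j  Y=0.01967 - 0.17812j  product 0.09142 - 0.00403j
Total Σ_m = 0.39096 + 0.00000j. Multiply by 0.739198: 0.28900 + 0.00000j. P_8(cos γ) = 0.288998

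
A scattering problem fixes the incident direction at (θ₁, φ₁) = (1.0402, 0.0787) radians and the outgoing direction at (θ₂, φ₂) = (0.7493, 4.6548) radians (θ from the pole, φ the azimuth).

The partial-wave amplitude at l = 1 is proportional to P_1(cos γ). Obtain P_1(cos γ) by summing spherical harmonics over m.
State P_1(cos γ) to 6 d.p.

0.290692

Expand P_1 via completeness: Σ_{m} conj(Y_{1,m}) at Ω₁ times Y_{1,m} at Ω₂ —
  m=-1: +0.297068+0.023428i × -0.013545+0.234935i = -0.009528+0.069474i  (running Σ = -0.009528+0.069474i)
  m=0: +0.247256-0.000000i × +0.357738+0.000000i = +0.088453+0.000000i  (running Σ = +0.078925+0.069474i)
  m=1: -0.297068+0.023428i × +0.013545+0.234935i = -0.009528-0.069474i  (running Σ = +0.069398+0.000000i)
Σ over m = +0.069398+0.000000i; ×(4π/3) → +0.290692+0.000000i. Real part: 0.290692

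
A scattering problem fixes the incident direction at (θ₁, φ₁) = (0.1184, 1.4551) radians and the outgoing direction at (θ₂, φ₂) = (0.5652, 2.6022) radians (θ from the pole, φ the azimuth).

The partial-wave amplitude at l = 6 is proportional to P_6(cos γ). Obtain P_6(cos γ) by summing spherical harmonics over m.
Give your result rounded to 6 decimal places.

Addition theorem: P_6(cos γ) = (4π/13) Σ_m Y*_{lm}(Ω₁) Y_{lm}(Ω₂), m = −6…6:
  m=-6: -0.00000 + 0.00000j × -0.01135 - 0.00108j = 0.00000 - 0.00000j  (running Σ = 0.00000 - 0.00000j)
  m=-5: 0.00002 + 0.00003j × 0.05622 - 0.02679j = 0.00000 + 0.00000j  (running Σ = 0.00000 + 0.00000j)
  m=-4: 0.00061 - 0.00031j × -0.11126 + 0.16733j = -0.00002 + 0.00014j  (running Σ = -0.00001 + 0.00014j)
  m=-3: -0.00285 - 0.00787j × 0.01939 - 0.40897j = -0.00327 + 0.00101j  (running Σ = -0.00329 + 0.00115j)
  m=-2: -0.06784 + 0.01598j × 0.21831 + 0.40732j = -0.02132 - 0.02414j  (running Σ = -0.02461 - 0.02299j)
  m=-1: 0.04186 + 0.36020j × -0.06215 - 0.03720j = 0.01080 - 0.02394j  (running Σ = -0.01381 - 0.04694j)
  m=0: 0.87273 + 0.00000j × -0.41575 + 0.00000j = -0.36284 + 0.00000j  (running Σ = -0.37665 - 0.04694j)
  m=1: -0.04186 + 0.36020j × 0.06215 - 0.03720j = 0.01080 + 0.02394j  (running Σ = -0.36585 - 0.02299j)
  m=2: -0.06784 - 0.01598j × 0.21831 - 0.40732j = -0.02132 + 0.02414j  (running Σ = -0.38717 + 0.00115j)
  m=3: 0.00285 - 0.00787j × -0.01939 - 0.40897j = -0.00327 - 0.00101j  (running Σ = -0.39044 + 0.00014j)
  m=4: 0.00061 + 0.00031j × -0.11126 - 0.16733j = -0.00002 - 0.00014j  (running Σ = -0.39046 + 0.00000j)
  m=5: -0.00002 + 0.00003j × -0.05622 - 0.02679j = 0.00000 - 0.00000j  (running Σ = -0.39046 - 0.00000j)
  m=6: -0.00000 - 0.00000j × -0.01135 + 0.00108j = 0.00000 + 0.00000j  (running Σ = -0.39046 + 0.00000j)
Total Σ_m = -0.39046 + 0.00000j. Multiply by 0.966644: -0.37743 + 0.00000j. P_6(cos γ) = -0.377433

-0.377433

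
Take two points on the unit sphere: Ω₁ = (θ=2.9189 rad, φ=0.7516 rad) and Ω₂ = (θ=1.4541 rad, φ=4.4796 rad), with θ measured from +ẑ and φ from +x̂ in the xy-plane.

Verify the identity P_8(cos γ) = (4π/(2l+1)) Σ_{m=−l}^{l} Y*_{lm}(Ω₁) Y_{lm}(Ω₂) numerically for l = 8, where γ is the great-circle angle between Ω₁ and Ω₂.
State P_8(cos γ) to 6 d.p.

Term-by-term m-sum for l=8 (normalisation 4π/17 = 0.739198):
  m=-8: +0.000003-0.000001i × -0.140266+0.467452i = -0.000000+0.000001i  (running Σ = -0.000000+0.000001i)
  m=-7: -0.000027+0.000044i × +0.228457+0.013432i = -0.000007+0.000010i  (running Σ = -0.000007+0.000011i)
  m=-6: -0.000117-0.000568i × +0.049850+0.283493i = +0.000155-0.000061i  (running Σ = +0.000148-0.000050i)
  m=-5: +0.003832+0.002715i × +0.235007-0.101263i = +0.001175+0.000250i  (running Σ = +0.001324+0.000200i)
  m=-4: -0.027979+0.003806i × +0.129582+0.174173i = -0.004288-0.004380i  (running Σ = -0.002965-0.004180i)
  m=-3: +0.078616-0.096425i × +0.170071-0.202586i = -0.006164-0.032326i  (running Σ = -0.009129-0.036506i)
  m=-2: +0.025589+0.377973i × +0.164492+0.082643i = -0.027028+0.064288i  (running Σ = -0.036157+0.027782i)
  m=-1: -0.496092-0.463642i × +0.061631-0.259952i = -0.151099+0.100385i  (running Σ = -0.187256+0.128167i)
  m=0: +0.333230-0.000000i × +0.174129+0.000000i = +0.058025+0.000000i  (running Σ = -0.129231+0.128167i)
  m=1: +0.496092-0.463642i × -0.061631-0.259952i = -0.151099-0.100385i  (running Σ = -0.280330+0.027782i)
  m=2: +0.025589-0.377973i × +0.164492-0.082643i = -0.027028-0.064288i  (running Σ = -0.307358-0.036506i)
  m=3: -0.078616-0.096425i × -0.170071-0.202586i = -0.006164+0.032326i  (running Σ = -0.313522-0.004180i)
  m=4: -0.027979-0.003806i × +0.129582-0.174173i = -0.004288+0.004380i  (running Σ = -0.317811+0.000200i)
  m=5: -0.003832+0.002715i × -0.235007-0.101263i = +0.001175-0.000250i  (running Σ = -0.316635-0.000050i)
  m=6: -0.000117+0.000568i × +0.049850-0.283493i = +0.000155+0.000061i  (running Σ = -0.316480+0.000011i)
  m=7: +0.000027+0.000044i × -0.228457+0.013432i = -0.000007-0.000010i  (running Σ = -0.316487+0.000001i)
  m=8: +0.000003+0.000001i × -0.140266-0.467452i = -0.000000-0.000001i  (running Σ = -0.316487+0.000000i)
Σ over m = -0.316487+0.000000i; ×(4π/17) → -0.233947+0.000000i. Real part: -0.233947

-0.233947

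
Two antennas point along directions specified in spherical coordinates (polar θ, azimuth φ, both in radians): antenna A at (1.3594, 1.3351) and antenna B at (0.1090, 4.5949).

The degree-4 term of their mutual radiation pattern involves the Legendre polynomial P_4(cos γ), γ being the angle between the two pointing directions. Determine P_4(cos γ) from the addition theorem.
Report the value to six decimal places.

0.335739

Summing Y*_{l m}(θ₁,φ₁)·Y_{l m}(θ₂,φ₂) over m ∈ [−4, 4]; prefactor 4π/(2·4+1) = 1.396263:
  term(m=-4) = (0.000022, -0.000011)   from Y*(Ω₁)=(0.237614, -0.327259), Y(Ω₂)=(0.000055, 0.000028)
  term(m=-3) = (-0.000369, 0.000137)   from Y*(Ω₁)=(-0.159470, -0.186628), Y(Ω₂)=(0.000553, -0.001503)
  term(m=-2) = (-0.005038, 0.001214)   from Y*(Ω₁)=(0.197110, -0.100471), Y(Ω₂)=(-0.022781, -0.005454)
  term(m=-1) = (0.051990, -0.006174)   from Y*(Ω₁)=(-0.061009, -0.254033), Y(Ω₂)=(-0.023490, 0.199017)
  term(m=+0) = (0.147245, 0.000000)   from Y*(Ω₁)=(0.184812, -0.000000), Y(Ω₂)=(0.796728, 0.000000)
  term(m=+1) = (0.051990, 0.006174)   from Y*(Ω₁)=(0.061009, -0.254033), Y(Ω₂)=(0.023490, 0.199017)
  term(m=+2) = (-0.005038, -0.001214)   from Y*(Ω₁)=(0.197110, 0.100471), Y(Ω₂)=(-0.022781, 0.005454)
  term(m=+3) = (-0.000369, -0.000137)   from Y*(Ω₁)=(0.159470, -0.186628), Y(Ω₂)=(-0.000553, -0.001503)
  term(m=+4) = (0.000022, 0.000011)   from Y*(Ω₁)=(0.237614, 0.327259), Y(Ω₂)=(0.000055, -0.000028)
Accumulated sum (0.240455, -0.000000); after 4π/(2l+1) scaling, (0.335739, -0.000000) ⇒ P_4 = 0.335739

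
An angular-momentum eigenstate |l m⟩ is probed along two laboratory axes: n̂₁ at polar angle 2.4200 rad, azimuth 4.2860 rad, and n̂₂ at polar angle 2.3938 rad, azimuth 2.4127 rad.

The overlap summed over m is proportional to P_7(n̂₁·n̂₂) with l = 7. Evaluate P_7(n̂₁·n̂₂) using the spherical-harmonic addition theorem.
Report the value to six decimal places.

Expand P_7 via completeness: Σ_{m} conj(Y_{7,m}) at Ω₁ times Y_{7,m} at Ω₂ —
  term(m=-7) = (0.000788, 0.000480)   from Y*(Ω₁)=(0.004288, -0.027110), Y(Ω₂)=(-0.012780, 0.031102)
  term(m=-6) = (0.003828, -0.015363)   from Y*(Ω₁)=(-0.097418, -0.064280), Y(Ω₂)=(0.045114, 0.127930)
  term(m=-5) = (-0.093153, 0.005435)   from Y*(Ω₁)=(-0.247245, 0.155406), Y(Ω₂)=(0.279971, 0.153994)
  term(m=-4) = (0.073540, 0.194915)   from Y*(Ω₁)=(0.060991, 0.449851), Y(Ω₂)=(0.447231, -0.102841)
  term(m=-3) = (0.086825, -0.067844)   from Y*(Ω₁)=(0.342972, 0.102956), Y(Ω₂)=(0.177757, -0.251171)
  term(m=-2) = (-0.009867, -0.006823)   from Y*(Ω₁)=(-0.052980, 0.060648), Y(Ω₂)=(0.016800, 0.148025)
  term(m=-1) = (-0.045062, 0.144391)   from Y*(Ω₁)=(0.163115, 0.359081), Y(Ω₂)=(0.286076, 0.255444)
  term(m=+0) = (-0.001457, 0.000000)   from Y*(Ω₁)=(0.040716, -0.000000), Y(Ω₂)=(-0.035775, 0.000000)
  term(m=+1) = (-0.045062, -0.144391)   from Y*(Ω₁)=(-0.163115, 0.359081), Y(Ω₂)=(-0.286076, 0.255444)
  term(m=+2) = (-0.009867, 0.006823)   from Y*(Ω₁)=(-0.052980, -0.060648), Y(Ω₂)=(0.016800, -0.148025)
  term(m=+3) = (0.086825, 0.067844)   from Y*(Ω₁)=(-0.342972, 0.102956), Y(Ω₂)=(-0.177757, -0.251171)
  term(m=+4) = (0.073540, -0.194915)   from Y*(Ω₁)=(0.060991, -0.449851), Y(Ω₂)=(0.447231, 0.102841)
  term(m=+5) = (-0.093153, -0.005435)   from Y*(Ω₁)=(0.247245, 0.155406), Y(Ω₂)=(-0.279971, 0.153994)
  term(m=+6) = (0.003828, 0.015363)   from Y*(Ω₁)=(-0.097418, 0.064280), Y(Ω₂)=(0.045114, -0.127930)
  term(m=+7) = (0.000788, -0.000480)   from Y*(Ω₁)=(-0.004288, -0.027110), Y(Ω₂)=(0.012780, 0.031102)
Σ over m = (0.032344, -0.000000); ×(4π/15) → (0.027096, -0.000000). Real part: 0.027096

0.027096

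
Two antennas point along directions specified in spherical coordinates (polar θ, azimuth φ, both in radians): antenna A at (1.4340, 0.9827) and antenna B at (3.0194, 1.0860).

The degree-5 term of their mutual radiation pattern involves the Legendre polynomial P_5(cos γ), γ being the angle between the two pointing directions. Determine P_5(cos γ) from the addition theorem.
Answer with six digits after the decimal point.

-0.028557

Addition theorem: P_5(cos γ) = (4π/11) Σ_m Y*_{lm}(Ω₁) Y_{lm}(Ω₂), m = −5…5:
  term(m=-5) = +0.000005-0.000003i   from Y*(Ω₁)=+0.088464-0.433928i, Y(Ω₂)=+0.000008+0.000009i
  term(m=-4) = -0.000057+0.000025i   from Y*(Ω₁)=-0.135794-0.136832i, Y(Ω₂)=+0.000116-0.000300i
  term(m=-3) = -0.001314+0.000421i   from Y*(Ω₁)=+0.274819-0.053849i, Y(Ω₂)=-0.004895+0.000572i
  term(m=-2) = +0.010243-0.002147i   from Y*(Ω₁)=+0.082334-0.197705i, Y(Ω₂)=+0.027642+0.040300i
  term(m=-1) = +0.069833-0.007240i   from Y*(Ω₁)=+0.131475+0.197172i, Y(Ω₂)=+0.138061-0.262114i
  term(m=+0) = -0.182418+0.000000i   from Y*(Ω₁)=+0.218814-0.000000i, Y(Ω₂)=-0.833665+0.000000i
  term(m=+1) = +0.069833+0.007240i   from Y*(Ω₁)=-0.131475+0.197172i, Y(Ω₂)=-0.138061-0.262114i
  term(m=+2) = +0.010243+0.002147i   from Y*(Ω₁)=+0.082334+0.197705i, Y(Ω₂)=+0.027642-0.040300i
  term(m=+3) = -0.001314-0.000421i   from Y*(Ω₁)=-0.274819-0.053849i, Y(Ω₂)=+0.004895+0.000572i
  term(m=+4) = -0.000057-0.000025i   from Y*(Ω₁)=-0.135794+0.136832i, Y(Ω₂)=+0.000116+0.000300i
  term(m=+5) = +0.000005+0.000003i   from Y*(Ω₁)=-0.088464-0.433928i, Y(Ω₂)=-0.000008+0.000009i
Σ over m = -0.024997+0.000000i; ×(4π/11) → -0.028557+0.000000i. Real part: -0.028557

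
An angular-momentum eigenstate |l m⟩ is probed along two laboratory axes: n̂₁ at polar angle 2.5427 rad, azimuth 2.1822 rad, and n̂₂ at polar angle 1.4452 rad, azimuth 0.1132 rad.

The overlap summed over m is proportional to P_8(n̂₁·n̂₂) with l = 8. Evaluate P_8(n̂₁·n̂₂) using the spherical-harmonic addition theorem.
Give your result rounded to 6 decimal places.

Summing Y*_{l m}(θ₁,φ₁)·Y_{l m}(θ₂,φ₂) over m ∈ [−8, 8]; prefactor 4π/(2·8+1) = 0.739198:
  m=-8: (0.000935, -0.005173) × (0.298627, -0.380676) = (-0.001690, -0.001901)  (running Σ = (-0.001690, -0.001901))
  m=-7: (0.027971, -0.012915) × (0.171572, -0.173991) = (0.002552, -0.007083)  (running Σ = (0.000862, -0.008983))
  m=-6: (0.096417, 0.056083) × (-0.213566, 0.172420) = (-0.030261, 0.004647)  (running Σ = (-0.029399, -0.004336))
  m=-5: (0.023363, 0.275583) × (-0.228476, 0.145160) = (-0.045341, -0.059573)  (running Σ = (-0.074741, -0.063909))
  m=-4: (-0.354323, 0.296014) × (0.179201, -0.087184) = (-0.037688, 0.083937)  (running Σ = (-0.112428, 0.020028))
  m=-3: (-0.425968, -0.114876) × (0.262108, -0.092599) = (-0.122287, 0.009335)  (running Σ = (-0.234715, 0.029363))
  m=-2: (-0.012683, -0.034964) × (-0.159900, 0.036833) = (0.003316, 0.005124)  (running Σ = (-0.231399, 0.034486))
  m=-1: (-0.230951, 0.329455) × (-0.278039, 0.031609) = (0.053800, -0.098902)  (running Σ = (-0.177600, -0.064415))
  m=0: (-0.175620, -0.000000) × (0.153465, 0.000000) = (-0.026951, -0.000000)  (running Σ = (-0.204551, -0.064415))
  m=1: (0.230951, 0.329455) × (0.278039, 0.031609) = (0.053800, 0.098902)  (running Σ = (-0.150751, 0.034486))
  m=2: (-0.012683, 0.034964) × (-0.159900, -0.036833) = (0.003316, -0.005124)  (running Σ = (-0.147436, 0.029363))
  m=3: (0.425968, -0.114876) × (-0.262108, -0.092599) = (-0.122287, -0.009335)  (running Σ = (-0.269723, 0.020028))
  m=4: (-0.354323, -0.296014) × (0.179201, 0.087184) = (-0.037688, -0.083937)  (running Σ = (-0.307410, -0.063909))
  m=5: (-0.023363, 0.275583) × (0.228476, 0.145160) = (-0.045341, 0.059573)  (running Σ = (-0.352752, -0.004336))
  m=6: (0.096417, -0.056083) × (-0.213566, -0.172420) = (-0.030261, -0.004647)  (running Σ = (-0.383013, -0.008983))
  m=7: (-0.027971, -0.012915) × (-0.171572, -0.173991) = (0.002552, 0.007083)  (running Σ = (-0.380461, -0.001901))
  m=8: (0.000935, 0.005173) × (0.298627, 0.380676) = (-0.001690, 0.001901)  (running Σ = (-0.382151, 0.000000))
Σ over m = (-0.382151, 0.000000); ×(4π/17) → (-0.282485, 0.000000). Real part: -0.282485

-0.282485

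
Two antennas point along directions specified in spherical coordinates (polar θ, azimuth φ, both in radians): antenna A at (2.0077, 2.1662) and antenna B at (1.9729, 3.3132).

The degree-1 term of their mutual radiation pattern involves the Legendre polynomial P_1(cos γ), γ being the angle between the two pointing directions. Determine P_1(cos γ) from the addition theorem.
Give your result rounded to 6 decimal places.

Summing Y*_{l m}(θ₁,φ₁)·Y_{l m}(θ₂,φ₂) over m ∈ [−1, 1]; prefactor 4π/(2·1+1) = 4.188790:
  m=-1: -0.17557 + 0.25917j × -0.31327 + 0.05429j = 0.04093 - 0.09072j  (running Σ = 0.04093 - 0.09072j)
  m=0: -0.20675 + 0.00000j × -0.19122 + 0.00000j = 0.03953 + 0.00000j  (running Σ = 0.08046 - 0.09072j)
  m=1: 0.17557 + 0.25917j × 0.31327 + 0.05429j = 0.04093 + 0.09072j  (running Σ = 0.12139 + 0.00000j)
Accumulated sum 0.12139 + 0.00000j; after 4π/(2l+1) scaling, 0.50847 + 0.00000j ⇒ P_1 = 0.508474

0.508474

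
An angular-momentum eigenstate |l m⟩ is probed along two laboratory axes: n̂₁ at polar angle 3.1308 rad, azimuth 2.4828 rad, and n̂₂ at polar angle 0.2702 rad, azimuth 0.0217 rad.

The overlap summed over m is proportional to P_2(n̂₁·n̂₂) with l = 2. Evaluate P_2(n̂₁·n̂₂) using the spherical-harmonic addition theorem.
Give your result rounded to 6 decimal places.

Term-by-term m-sum for l=2 (normalisation 4π/5 = 2.513274):
  [-2]  conj(Y_{2,-2})(Ω₁) = +0.000011-0.000044i ; Y_{2,-2}(Ω₂) = +0.027496-0.001194i ; Δ = +0.000000-0.000001i
  [-1]  conj(Y_{2,-1})(Ω₁) = +0.006592-0.005104i ; Y_{2,-1}(Ω₂) = +0.198683-0.004312i ; Δ = +0.001288-0.001042i
  [+0]  conj(Y_{2,0})(Ω₁) = +0.630673-0.000000i ; Y_{2,0}(Ω₂) = +0.563370+0.000000i ; Δ = +0.355302+0.000000i
  [+1]  conj(Y_{2,1})(Ω₁) = -0.006592-0.005104i ; Y_{2,1}(Ω₂) = -0.198683-0.004312i ; Δ = +0.001288+0.001042i
  [+2]  conj(Y_{2,2})(Ω₁) = +0.000011+0.000044i ; Y_{2,2}(Ω₂) = +0.027496+0.001194i ; Δ = +0.000000+0.000001i
Total Σ_m = +0.357878-0.000000i. Multiply by 2.513274: +0.899446-0.000000i. P_2(cos γ) = 0.899446

0.899446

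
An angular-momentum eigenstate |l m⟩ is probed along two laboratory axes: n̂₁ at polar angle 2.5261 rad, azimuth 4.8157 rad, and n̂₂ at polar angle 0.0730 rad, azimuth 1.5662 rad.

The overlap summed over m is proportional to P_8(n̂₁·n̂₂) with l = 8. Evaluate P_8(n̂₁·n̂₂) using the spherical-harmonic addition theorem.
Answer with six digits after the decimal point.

Expand P_8 via completeness: Σ_{m} conj(Y_{8,m}) at Ω₁ times Y_{8,m} at Ω₂ —
  m=-8: +0.004312+0.004681i × +0.000000+0.000000i = +0.000000+0.000000i  (running Σ = +0.000000+0.000000i)
  m=-7: +0.023824-0.026990i × -0.000000+0.000000i = +0.000000+0.000000i  (running Σ = +0.000000+0.000000i)
  m=-6: -0.102138-0.072897i × -0.000001-0.000000i = +0.000000+0.000000i  (running Σ = +0.000000+0.000000i)
  m=-5: -0.147256+0.259255i × +0.000000-0.000020i = +0.000005+0.000003i  (running Σ = +0.000005+0.000003i)
  m=-4: +0.432217+0.189525i × +0.000378+0.000007i = +0.000162+0.000075i  (running Σ = +0.000167+0.000078i)
  m=-3: +0.125576-0.392113i × -0.000073+0.005314i = +0.002075+0.000696i  (running Σ = +0.002242+0.000774i)
  m=-2: +0.019530+0.004094i × -0.053311-0.000490i = -0.001039-0.000228i  (running Σ = +0.001202+0.000546i)
  m=-1: +0.042621-0.411082i × +0.001578-0.343375i = -0.141088-0.015284i  (running Σ = -0.139885-0.014738i)
  m=0: -0.118083-0.000000i × +1.054162+0.000000i = -0.124478-0.000000i  (running Σ = -0.264364-0.014738i)
  m=1: -0.042621-0.411082i × -0.001578-0.343375i = -0.141088+0.015284i  (running Σ = -0.405451+0.000546i)
  m=2: +0.019530-0.004094i × -0.053311+0.000490i = -0.001039+0.000228i  (running Σ = -0.406491+0.000774i)
  m=3: -0.125576-0.392113i × +0.000073+0.005314i = +0.002075-0.000696i  (running Σ = -0.404416+0.000078i)
  m=4: +0.432217-0.189525i × +0.000378-0.000007i = +0.000162-0.000075i  (running Σ = -0.404254+0.000003i)
  m=5: +0.147256+0.259255i × -0.000000-0.000020i = +0.000005-0.000003i  (running Σ = -0.404249+0.000000i)
  m=6: -0.102138+0.072897i × -0.000001+0.000000i = +0.000000-0.000000i  (running Σ = -0.404249+0.000000i)
  m=7: -0.023824-0.026990i × +0.000000+0.000000i = +0.000000-0.000000i  (running Σ = -0.404249+0.000000i)
  m=8: +0.004312-0.004681i × +0.000000-0.000000i = +0.000000-0.000000i  (running Σ = -0.404249+0.000000i)
Accumulated sum -0.404249+0.000000i; after 4π/(2l+1) scaling, -0.298820+0.000000i ⇒ P_8 = -0.298820

-0.298820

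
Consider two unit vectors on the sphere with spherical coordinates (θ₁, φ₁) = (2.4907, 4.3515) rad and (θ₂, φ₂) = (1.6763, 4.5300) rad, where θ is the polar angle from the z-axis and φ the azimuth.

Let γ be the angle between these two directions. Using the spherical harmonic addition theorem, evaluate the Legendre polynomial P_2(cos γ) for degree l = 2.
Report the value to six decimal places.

Expand P_2 via completeness: Σ_{m} conj(Y_{2,m}) at Ω₁ times Y_{2,m} at Ω₂ —
  [-2]  conj(Y_{2,-2})(Ω₁) = (-0.106444, 0.093694) ; Y_{2,-2}(Ω₂) = (-0.356857, -0.136272) ; Δ = (0.050753, -0.018930)
  [-1]  conj(Y_{2,-1})(Ω₁) = (0.131490, 0.348394) ; Y_{2,-1}(Ω₂) = (0.014674, -0.079561) ; Δ = (0.029648, -0.005349)
  [+0]  conj(Y_{2,0})(Ω₁) = (0.283432, -0.000000) ; Y_{2,0}(Ω₂) = (-0.304899, 0.000000) ; Δ = (-0.086418, 0.000000)
  [+1]  conj(Y_{2,1})(Ω₁) = (-0.131490, 0.348394) ; Y_{2,1}(Ω₂) = (-0.014674, -0.079561) ; Δ = (0.029648, 0.005349)
  [+2]  conj(Y_{2,2})(Ω₁) = (-0.106444, -0.093694) ; Y_{2,2}(Ω₂) = (-0.356857, 0.136272) ; Δ = (0.050753, 0.018930)
Σ over m = (0.074384, 0.000000); ×(4π/5) → (0.186948, 0.000000). Real part: 0.186948

0.186948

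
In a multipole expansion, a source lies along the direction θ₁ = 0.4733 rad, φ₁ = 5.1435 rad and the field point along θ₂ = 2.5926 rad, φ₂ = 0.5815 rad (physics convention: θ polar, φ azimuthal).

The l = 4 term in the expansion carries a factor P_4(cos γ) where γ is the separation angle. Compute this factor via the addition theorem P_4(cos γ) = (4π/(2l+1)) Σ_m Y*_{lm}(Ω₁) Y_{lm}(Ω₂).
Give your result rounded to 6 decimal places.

-0.247727

Summing Y*_{l m}(θ₁,φ₁)·Y_{l m}(θ₂,φ₂) over m ∈ [−4, 4]; prefactor 4π/(2·4+1) = 1.396263:
  [-4]  conj(Y_{4,-4})(Ω₁) = -0.002924+0.018880i ; Y_{4,-4}(Ω₂) = -0.022492-0.023893i ; Δ = +0.000517-0.000355i
  [-3]  conj(Y_{4,-3})(Ω₁) = -0.101479+0.028902i ; Y_{4,-3}(Ω₂) = +0.026222+0.149439i ; Δ = -0.006980-0.014407i
  [-2]  conj(Y_{4,-2})(Ω₁) = -0.205602-0.239894i ; Y_{4,-2}(Ω₂) = +0.147895-0.342339i ; Δ = -0.112533+0.034906i
  [-1]  conj(Y_{4,-1})(Ω₁) = +0.204173-0.443888i ; Y_{4,-1}(Ω₂) = -0.368478+0.242206i ; Δ = +0.032279+0.213015i
  [+0]  conj(Y_{4,0})(Ω₁) = +0.126933-0.000000i ; Y_{4,0}(Ω₂) = -0.031412+0.000000i ; Δ = -0.003987+0.000000i
  [+1]  conj(Y_{4,1})(Ω₁) = -0.204173-0.443888i ; Y_{4,1}(Ω₂) = +0.368478+0.242206i ; Δ = +0.032279-0.213015i
  [+2]  conj(Y_{4,2})(Ω₁) = -0.205602+0.239894i ; Y_{4,2}(Ω₂) = +0.147895+0.342339i ; Δ = -0.112533-0.034906i
  [+3]  conj(Y_{4,3})(Ω₁) = +0.101479+0.028902i ; Y_{4,3}(Ω₂) = -0.026222+0.149439i ; Δ = -0.006980+0.014407i
  [+4]  conj(Y_{4,4})(Ω₁) = -0.002924-0.018880i ; Y_{4,4}(Ω₂) = -0.022492+0.023893i ; Δ = +0.000517+0.000355i
Total Σ_m = -0.177421+0.000000i. Multiply by 1.396263: -0.247727+0.000000i. P_4(cos γ) = -0.247727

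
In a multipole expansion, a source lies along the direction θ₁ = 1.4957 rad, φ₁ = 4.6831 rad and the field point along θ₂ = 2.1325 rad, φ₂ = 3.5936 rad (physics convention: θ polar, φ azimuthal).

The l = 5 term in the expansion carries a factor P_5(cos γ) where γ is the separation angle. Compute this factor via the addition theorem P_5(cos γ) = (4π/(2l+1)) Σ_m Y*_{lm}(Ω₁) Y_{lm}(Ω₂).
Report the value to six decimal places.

Expand P_5 via completeness: Σ_{m} conj(Y_{5,m}) at Ω₁ times Y_{5,m} at Ω₂ —
  term(m=-5) = (0.061860, -0.068417)   from Y*(Ω₁)=(-0.066778, -0.452730), Y(Ω₂)=(0.128178, 0.155544)
  term(m=-4) = (0.015155, 0.040959)   from Y*(Ω₁)=(0.108134, -0.012727), Y(Ω₂)=(0.094267, 0.389876)
  term(m=-3) = (0.105229, 0.013427)   from Y*(Ω₁)=(-0.028577, -0.324393), Y(Ω₂)=(-0.069427, 0.318272)
  term(m=-2) = (0.006839, -0.009823)   from Y*(Ω₁)=(0.124088, -0.007277), Y(Ω₂)=(0.059552, -0.075667)
  term(m=-1) = (-0.047350, -0.090663)   from Y*(Ω₁)=(-0.008622, -0.294297), Y(Ω₂)=(0.312511, -0.151735)
  term(m=+0) = (-0.001691, 0.000000)   from Y*(Ω₁)=(0.128175, -0.000000), Y(Ω₂)=(-0.013195, 0.000000)
  term(m=+1) = (-0.047350, 0.090663)   from Y*(Ω₁)=(0.008622, -0.294297), Y(Ω₂)=(-0.312511, -0.151735)
  term(m=+2) = (0.006839, 0.009823)   from Y*(Ω₁)=(0.124088, 0.007277), Y(Ω₂)=(0.059552, 0.075667)
  term(m=+3) = (0.105229, -0.013427)   from Y*(Ω₁)=(0.028577, -0.324393), Y(Ω₂)=(0.069427, 0.318272)
  term(m=+4) = (0.015155, -0.040959)   from Y*(Ω₁)=(0.108134, 0.012727), Y(Ω₂)=(0.094267, -0.389876)
  term(m=+5) = (0.061860, 0.068417)   from Y*(Ω₁)=(0.066778, -0.452730), Y(Ω₂)=(-0.128178, 0.155544)
Accumulated sum (0.281777, 0.000000); after 4π/(2l+1) scaling, (0.321901, 0.000000) ⇒ P_5 = 0.321901

0.321901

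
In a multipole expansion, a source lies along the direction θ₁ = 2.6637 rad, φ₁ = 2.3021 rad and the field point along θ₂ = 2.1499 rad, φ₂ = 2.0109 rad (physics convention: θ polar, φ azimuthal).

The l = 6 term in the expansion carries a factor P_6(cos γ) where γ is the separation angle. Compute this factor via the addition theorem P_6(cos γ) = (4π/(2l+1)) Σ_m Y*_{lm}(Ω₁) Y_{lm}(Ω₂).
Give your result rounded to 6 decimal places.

-0.396481

Summing Y*_{l m}(θ₁,φ₁)·Y_{l m}(θ₂,φ₂) over m ∈ [−6, 6]; prefactor 4π/(2·6+1) = 0.966644:
  [-6]  conj(Y_{6,-6})(Ω₁) = +0.001458+0.004333i ; Y_{6,-6}(Ω₂) = +0.145643+0.079749i ; Δ = -0.000133+0.000747i
  [-5]  conj(Y_{6,-5})(Ω₁) = -0.015057+0.026610i ; Y_{6,-5}(Ω₂) = +0.303976-0.221504i ; Δ = +0.001317+0.011424i
  [-4]  conj(Y_{6,-4})(Ω₁) = -0.119626+0.026296i ; Y_{6,-4}(Ω₂) = -0.075716-0.394511i ; Δ = +0.019432+0.045203i
  [-3]  conj(Y_{6,-3})(Ω₁) = -0.259228-0.186287i ; Y_{6,-3}(Ω₂) = -0.059650-0.015262i ; Δ = +0.012620+0.015068i
  [-2]  conj(Y_{6,-2})(Ω₁) = -0.054477-0.501573i ; Y_{6,-2}(Ω₂) = +0.207946-0.251651i ; Δ = -0.137549-0.090591i
  [-1]  conj(Y_{6,-1})(Ω₁) = +0.209193-0.233144i ; Y_{6,-1}(Ω₂) = -0.082402-0.174985i ; Δ = -0.058035-0.017394i
  [+0]  conj(Y_{6,0})(Ω₁) = -0.305724-0.000000i ; Y_{6,0}(Ω₂) = +0.279552+0.000000i ; Δ = -0.085466-0.000000i
  [+1]  conj(Y_{6,1})(Ω₁) = -0.209193-0.233144i ; Y_{6,1}(Ω₂) = +0.082402-0.174985i ; Δ = -0.058035+0.017394i
  [+2]  conj(Y_{6,2})(Ω₁) = -0.054477+0.501573i ; Y_{6,2}(Ω₂) = +0.207946+0.251651i ; Δ = -0.137549+0.090591i
  [+3]  conj(Y_{6,3})(Ω₁) = +0.259228-0.186287i ; Y_{6,3}(Ω₂) = +0.059650-0.015262i ; Δ = +0.012620-0.015068i
  [+4]  conj(Y_{6,4})(Ω₁) = -0.119626-0.026296i ; Y_{6,4}(Ω₂) = -0.075716+0.394511i ; Δ = +0.019432-0.045203i
  [+5]  conj(Y_{6,5})(Ω₁) = +0.015057+0.026610i ; Y_{6,5}(Ω₂) = -0.303976-0.221504i ; Δ = +0.001317-0.011424i
  [+6]  conj(Y_{6,6})(Ω₁) = +0.001458-0.004333i ; Y_{6,6}(Ω₂) = +0.145643-0.079749i ; Δ = -0.000133-0.000747i
Total Σ_m = -0.410163+0.000000i. Multiply by 0.966644: -0.396481+0.000000i. P_6(cos γ) = -0.396481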